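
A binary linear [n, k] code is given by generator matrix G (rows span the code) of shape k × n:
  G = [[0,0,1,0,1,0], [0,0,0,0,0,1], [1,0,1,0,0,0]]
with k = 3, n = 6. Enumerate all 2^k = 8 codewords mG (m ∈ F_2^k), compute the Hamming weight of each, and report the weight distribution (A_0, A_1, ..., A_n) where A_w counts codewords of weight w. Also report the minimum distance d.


Weight distribution: A_0 = 1, A_1 = 1, A_2 = 3, A_3 = 3. Minimum distance d = 1.

Enumerate all 2^3 = 8 messages m ∈ F_2^3.
For each, compute codeword c = mG in F_2^6, then tally its weight.
  m = 000 → c = 000000, weight = 0.
  m = 100 → c = 001010, weight = 2.
  m = 010 → c = 000001, weight = 1.
  m = 110 → c = 001011, weight = 3.
  m = 001 → c = 101000, weight = 2.
  m = 101 → c = 100010, weight = 2.
  m = 011 → c = 101001, weight = 3.
  m = 111 → c = 100011, weight = 3.
Tally weights:
  weight 0: 1 codewords.
  weight 1: 1 codewords.
  weight 2: 3 codewords.
  weight 3: 3 codewords.
Minimum distance d = smallest w > 0 with A_w > 0 = 1.
Sanity: Σ A_w = 8 = 2^3 = 8 ✓.


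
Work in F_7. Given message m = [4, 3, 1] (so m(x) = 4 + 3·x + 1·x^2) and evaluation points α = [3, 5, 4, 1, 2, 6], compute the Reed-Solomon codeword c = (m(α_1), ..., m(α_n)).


c = [1, 2, 4, 1, 0, 2]

Message polynomial: m(x) = 4 + 3·x + 1·x^2 (mod 7).
For each evaluation point α_i, compute m(α_i) mod 7:
  α_1 = 3: Horner steps 1 → 6 → 1, so m(3) = 1.
  α_2 = 5: Horner steps 1 → 1 → 2, so m(5) = 2.
  α_3 = 4: Horner steps 1 → 0 → 4, so m(4) = 4.
  α_4 = 1: Horner steps 1 → 4 → 1, so m(1) = 1.
  α_5 = 2: Horner steps 1 → 5 → 0, so m(2) = 0.
  α_6 = 6: Horner steps 1 → 2 → 2, so m(6) = 2.
Codeword c = [1, 2, 4, 1, 0, 2] ∈ F_7^6.


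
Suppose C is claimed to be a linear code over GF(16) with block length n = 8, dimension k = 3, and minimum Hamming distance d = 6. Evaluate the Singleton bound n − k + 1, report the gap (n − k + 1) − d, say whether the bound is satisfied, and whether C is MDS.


Singleton RHS = n − k + 1 = 6, slack = 0, bound satisfied, MDS.

Singleton bound: d ≤ n − k + 1.
Here n = 8, k = 3, so n − k + 1 = 6.
Given d = 6, check d ≤ 6: YES.
Slack = (n − k + 1) − d = 0.
The code is MDS (slack = 0).
Description: the claimed parameters are [8, 3, 6]_16; such a code would be MDS (meets Singleton bound).


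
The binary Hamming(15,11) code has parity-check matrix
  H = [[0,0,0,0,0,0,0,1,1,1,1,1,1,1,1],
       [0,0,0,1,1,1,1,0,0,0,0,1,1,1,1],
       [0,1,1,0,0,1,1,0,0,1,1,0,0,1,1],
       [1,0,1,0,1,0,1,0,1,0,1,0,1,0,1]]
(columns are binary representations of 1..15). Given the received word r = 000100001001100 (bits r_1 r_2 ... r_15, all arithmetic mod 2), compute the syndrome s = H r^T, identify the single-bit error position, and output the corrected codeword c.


s = (1, 1, 0, 0)^T, error position = 12, corrected codeword c = 000100001000100

Compute s = H r^T mod 2 one row at a time:
  s_1 = 0 + 1 + 0 + 0 + 1 + 1 + 0 + 0 = 3 ≡ 1 (mod 2).
  s_2 = 1 + 0 + 0 + 0 + 1 + 1 + 0 + 0 = 3 ≡ 1 (mod 2).
  s_3 = 0 + 0 + 0 + 0 + 0 + 0 + 0 + 0 = 0 ≡ 0 (mod 2).
  s_4 = 0 + 0 + 0 + 0 + 1 + 0 + 1 + 0 = 2 ≡ 0 (mod 2).
s = (1, 1, 0, 0)^T — this equals column 12 of H (binary 1100), so error is at position 12.
Correct: flip bit 12 of r = 000100001001100 to get c = 000100001000100.


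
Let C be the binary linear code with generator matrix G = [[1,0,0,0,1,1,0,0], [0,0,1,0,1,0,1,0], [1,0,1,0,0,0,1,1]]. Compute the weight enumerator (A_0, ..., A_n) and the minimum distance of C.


Weight distribution: A_0 = 1, A_2 = 1, A_3 = 3, A_4 = 2, A_5 = 1. Minimum distance d = 2.

Enumerate all 2^3 = 8 messages m ∈ F_2^3.
For each, compute codeword c = mG in F_2^8, then tally its weight.
  m = 000 → c = 00000000, weight = 0.
  m = 100 → c = 10001100, weight = 3.
  m = 010 → c = 00101010, weight = 3.
  m = 110 → c = 10100110, weight = 4.
  m = 001 → c = 10100011, weight = 4.
  m = 101 → c = 00101111, weight = 5.
  m = 011 → c = 10001001, weight = 3.
  m = 111 → c = 00000101, weight = 2.
Tally weights:
  weight 0: 1 codewords.
  weight 2: 1 codewords.
  weight 3: 3 codewords.
  weight 4: 2 codewords.
  weight 5: 1 codewords.
Minimum distance d = smallest w > 0 with A_w > 0 = 2.
Sanity: Σ A_w = 8 = 2^3 = 8 ✓.


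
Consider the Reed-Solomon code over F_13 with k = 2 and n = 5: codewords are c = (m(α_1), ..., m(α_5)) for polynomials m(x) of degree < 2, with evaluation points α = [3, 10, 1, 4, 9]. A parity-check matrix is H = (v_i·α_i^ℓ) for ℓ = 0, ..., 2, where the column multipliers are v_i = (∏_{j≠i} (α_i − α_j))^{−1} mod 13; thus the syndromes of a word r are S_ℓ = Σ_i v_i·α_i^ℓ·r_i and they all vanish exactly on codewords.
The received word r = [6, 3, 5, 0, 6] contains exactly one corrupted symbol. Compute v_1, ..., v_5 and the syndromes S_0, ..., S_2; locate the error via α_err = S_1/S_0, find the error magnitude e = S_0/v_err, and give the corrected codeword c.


S = (7, 11, 8), error at position 5, error magnitude e = 10, c = [6, 3, 5, 0, 9].

Step 1: column multipliers v_i = (∏_{j≠i}(α_i − α_j))^{−1} mod 13.
  i = 1 (α = 3): (3−10)(3−1)(3−4)(3−9) = (−7)·2·(−1)·(−6) = −84 ≡ 7, so v_1 = 7^{−1} = 2 (mod 13).
  i = 2 (α = 10): (10−3)(10−1)(10−4)(10−9) = 7·9·6·1 = 378 ≡ 1, so v_2 = 1^{−1} = 1 (mod 13).
  i = 3 (α = 1): (1−3)(1−10)(1−4)(1−9) = (−2)·(−9)·(−3)·(−8) = 432 ≡ 3, so v_3 = 3^{−1} = 9 (mod 13).
  i = 4 (α = 4): (4−3)(4−10)(4−1)(4−9) = 1·(−6)·3·(−5) = 90 ≡ 12, so v_4 = 12^{−1} = 12 (mod 13).
  i = 5 (α = 9): (9−3)(9−10)(9−1)(9−4) = 6·(−1)·8·5 = −240 ≡ 7, so v_5 = 7^{−1} = 2 (mod 13).
  v = [2, 1, 9, 12, 2].
Step 2: syndromes of r = [6, 3, 5, 0, 6] (all sums mod 13).
  S_0 = Σ v_i r_i = 2·6 + 1·3 + 9·5 + 12·0 + 2·6 = 72 ≡ 7.
  S_1 = Σ v_i α_i r_i = 2·3·6 + 1·10·3 + 9·1·5 + 12·4·0 + 2·9·6 = 219 ≡ 11.
  α_i^2 mod 13 = [9, 9, 1, 3, 3].
  S_2 = Σ v_i α_i^2 r_i = 2·9·6 + 1·9·3 + 9·1·5 + 12·3·0 + 2·3·6 = 216 ≡ 8.
  S = (7, 11, 8) ≠ 0, so r is not a codeword (an error is present).
Step 3: locate the error. For a single error e at position i, S_ℓ = v_i·e·α_i^ℓ, so α_err = S_1/S_0.
  S_0^{−1} = 7^{−1} = 2 (mod 13), so α_err = 11·2 = 22 ≡ 9 = α_5. Error position i = 5.
  Consistency check: S_2/S_1 = 8·6 = 48 ≡ 9 = α_err ✓ (single-error assumption holds).
Step 4: error magnitude e = S_0/v_5 = S_0·∏_{j≠5}(α_5 − α_j) = 7·7 = 49 ≡ 10 (mod 13).
Step 5: correct position 5: c_5 = r_5 − e = 6 − 10 ≡ 9 (mod 13). Hence c = [6, 3, 5, 0, 9].
  Check: interpolating c through the α_i gives m(x) = 11 + 7·x (degree < 2) with m(α_i) = c_i for every i, so c is indeed a codeword.


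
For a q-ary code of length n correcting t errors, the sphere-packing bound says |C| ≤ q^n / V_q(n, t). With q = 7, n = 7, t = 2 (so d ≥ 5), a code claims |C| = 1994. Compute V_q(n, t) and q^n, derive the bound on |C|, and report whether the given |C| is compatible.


V_q(n, t) = 799, q^n = 823543, Hamming bound = 1030, |C| = 1994 > bound (violated).

Step 1: Compute V_q(n, t) = Σ_{j=0}^2 C(n, j) (q−1)^j.
  j = 0: C(7,0)·(6)^0 = 1·1 = 1.
  j = 1: C(7,1)·(6)^1 = 7·6 = 42.
  j = 2: C(7,2)·(6)^2 = 21·36 = 756.
  V_q(n, t) = 1 + 42 + 756 = 799.
Step 2: q^n = 7^7 = 823543.
Step 3: Hamming bound ⌊q^n / V_q(n,t)⌋ = ⌊823543/799⌋ = 1030.
Step 4: Compare |C| = 1994 to 1030: violated.
The claimed |C| lies above the Hamming bound, so no 7-ary code of length 7 with d ≥ 5 can have 1994 codewords.


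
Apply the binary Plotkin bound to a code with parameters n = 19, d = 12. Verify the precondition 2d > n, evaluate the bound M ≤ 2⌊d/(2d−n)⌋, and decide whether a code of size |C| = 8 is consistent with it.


Plotkin bound M ≤ 4; given |C| = 8 > bound (violated).

Check applicability: 2d = 24, n = 19.
2d − n = 5 > 0, so Plotkin applies.
Compute d/(2d−n) = 12/5 ≈ 2.4000.
⌊d/(2d−n)⌋ = 2.
Plotkin bound: M ≤ 2·2 = 4.
Given |C| = 8, check: VIOLATED.
This |C| is above the Plotkin bound, so no binary code with n = 19, d = 12 and 8 codewords exists.


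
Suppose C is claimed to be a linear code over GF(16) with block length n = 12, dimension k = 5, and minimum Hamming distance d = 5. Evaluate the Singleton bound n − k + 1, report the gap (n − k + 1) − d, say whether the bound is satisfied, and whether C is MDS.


Singleton RHS = n − k + 1 = 8, slack = 3, bound satisfied, not MDS.

Singleton bound: d ≤ n − k + 1.
Here n = 12, k = 5, so n − k + 1 = 8.
Given d = 5, check d ≤ 8: YES.
Slack = (n − k + 1) − d = 3.
The code is NOT MDS (slack = 3 > 0).
Description: the claimed parameters are [12, 5, 5]_16; such a code would be non-MDS.


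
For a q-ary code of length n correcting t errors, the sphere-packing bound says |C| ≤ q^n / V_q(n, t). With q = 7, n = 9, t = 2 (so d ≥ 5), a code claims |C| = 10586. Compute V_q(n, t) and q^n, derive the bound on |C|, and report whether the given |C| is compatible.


V_q(n, t) = 1351, q^n = 40353607, Hamming bound = 29869, |C| = 10586 ≤ bound (satisfied).

Step 1: Compute V_q(n, t) = Σ_{j=0}^2 C(n, j) (q−1)^j.
  j = 0: C(9,0)·(6)^0 = 1·1 = 1.
  j = 1: C(9,1)·(6)^1 = 9·6 = 54.
  j = 2: C(9,2)·(6)^2 = 36·36 = 1296.
  V_q(n, t) = 1 + 54 + 1296 = 1351.
Step 2: q^n = 7^9 = 40353607.
Step 3: Hamming bound ⌊q^n / V_q(n,t)⌋ = ⌊40353607/1351⌋ = 29869.
Step 4: Compare |C| = 10586 to 29869: satisfied.
The claimed |C| lies below the Hamming bound.


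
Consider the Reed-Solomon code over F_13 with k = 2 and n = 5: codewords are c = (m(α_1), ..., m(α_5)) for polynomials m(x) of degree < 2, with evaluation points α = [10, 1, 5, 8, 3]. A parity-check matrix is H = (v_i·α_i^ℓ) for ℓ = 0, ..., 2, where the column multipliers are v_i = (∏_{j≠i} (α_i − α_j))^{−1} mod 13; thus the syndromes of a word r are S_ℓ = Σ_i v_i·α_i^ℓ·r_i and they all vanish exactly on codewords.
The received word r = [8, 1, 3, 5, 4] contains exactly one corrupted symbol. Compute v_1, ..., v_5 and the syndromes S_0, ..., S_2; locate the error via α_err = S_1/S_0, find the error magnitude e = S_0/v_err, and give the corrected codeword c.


S = (3, 2, 10), error at position 3, error magnitude e = 9, c = [8, 1, 7, 5, 4].

Step 1: column multipliers v_i = (∏_{j≠i}(α_i − α_j))^{−1} mod 13.
  i = 1 (α = 10): (10−1)(10−5)(10−8)(10−3) = 9·5·2·7 = 630 ≡ 6, so v_1 = 6^{−1} = 11 (mod 13).
  i = 2 (α = 1): (1−10)(1−5)(1−8)(1−3) = (−9)·(−4)·(−7)·(−2) = 504 ≡ 10, so v_2 = 10^{−1} = 4 (mod 13).
  i = 3 (α = 5): (5−10)(5−1)(5−8)(5−3) = (−5)·4·(−3)·2 = 120 ≡ 3, so v_3 = 3^{−1} = 9 (mod 13).
  i = 4 (α = 8): (8−10)(8−1)(8−5)(8−3) = (−2)·7·3·5 = −210 ≡ 11, so v_4 = 11^{−1} = 6 (mod 13).
  i = 5 (α = 3): (3−10)(3−1)(3−5)(3−8) = (−7)·2·(−2)·(−5) = −140 ≡ 3, so v_5 = 3^{−1} = 9 (mod 13).
  v = [11, 4, 9, 6, 9].
Step 2: syndromes of r = [8, 1, 3, 5, 4] (all sums mod 13).
  S_0 = Σ v_i r_i = 11·8 + 4·1 + 9·3 + 6·5 + 9·4 = 185 ≡ 3.
  S_1 = Σ v_i α_i r_i = 11·10·8 + 4·1·1 + 9·5·3 + 6·8·5 + 9·3·4 = 1367 ≡ 2.
  α_i^2 mod 13 = [9, 1, 12, 12, 9].
  S_2 = Σ v_i α_i^2 r_i = 11·9·8 + 4·1·1 + 9·12·3 + 6·12·5 + 9·9·4 = 1804 ≡ 10.
  S = (3, 2, 10) ≠ 0, so r is not a codeword (an error is present).
Step 3: locate the error. For a single error e at position i, S_ℓ = v_i·e·α_i^ℓ, so α_err = S_1/S_0.
  S_0^{−1} = 3^{−1} = 9 (mod 13), so α_err = 2·9 = 18 ≡ 5 = α_3. Error position i = 3.
  Consistency check: S_2/S_1 = 10·7 = 70 ≡ 5 = α_err ✓ (single-error assumption holds).
Step 4: error magnitude e = S_0/v_3 = S_0·∏_{j≠3}(α_3 − α_j) = 3·3 = 9 ≡ 9 (mod 13).
Step 5: correct position 3: c_3 = r_3 − e = 3 − 9 ≡ 7 (mod 13). Hence c = [8, 1, 7, 5, 4].
  Check: interpolating c through the α_i gives m(x) = 6 + 8·x (degree < 2) with m(α_i) = c_i for every i, so c is indeed a codeword.


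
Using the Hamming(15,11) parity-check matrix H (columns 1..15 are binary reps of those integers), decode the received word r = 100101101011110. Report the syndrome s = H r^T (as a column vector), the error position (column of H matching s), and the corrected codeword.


s = (1, 0, 0, 1)^T, error position = 9, corrected codeword c = 100101100011110

Compute s = H r^T mod 2 one row at a time:
  s_1 = 0 + 1 + 0 + 1 + 1 + 1 + 1 + 0 = 5 ≡ 1 (mod 2).
  s_2 = 1 + 0 + 1 + 1 + 1 + 1 + 1 + 0 = 6 ≡ 0 (mod 2).
  s_3 = 0 + 0 + 1 + 1 + 0 + 1 + 1 + 0 = 4 ≡ 0 (mod 2).
  s_4 = 1 + 0 + 0 + 1 + 1 + 1 + 1 + 0 = 5 ≡ 1 (mod 2).
s = (1, 0, 0, 1)^T — this equals column 9 of H (binary 1001), so error is at position 9.
Correct: flip bit 9 of r = 100101101011110 to get c = 100101100011110.


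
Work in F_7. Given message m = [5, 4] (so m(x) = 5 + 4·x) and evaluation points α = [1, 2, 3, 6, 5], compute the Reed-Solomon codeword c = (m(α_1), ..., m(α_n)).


c = [2, 6, 3, 1, 4]

Message polynomial: m(x) = 5 + 4·x (mod 7).
For each evaluation point α_i, compute m(α_i) mod 7:
  α_1 = 1: Horner steps 4 → 2, so m(1) = 2.
  α_2 = 2: Horner steps 4 → 6, so m(2) = 6.
  α_3 = 3: Horner steps 4 → 3, so m(3) = 3.
  α_4 = 6: Horner steps 4 → 1, so m(6) = 1.
  α_5 = 5: Horner steps 4 → 4, so m(5) = 4.
Codeword c = [2, 6, 3, 1, 4] ∈ F_7^5.


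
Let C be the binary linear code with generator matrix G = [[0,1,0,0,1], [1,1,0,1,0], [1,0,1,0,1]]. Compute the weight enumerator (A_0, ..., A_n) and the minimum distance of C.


Weight distribution: A_0 = 1, A_2 = 2, A_3 = 4, A_4 = 1. Minimum distance d = 2.

Enumerate all 2^3 = 8 messages m ∈ F_2^3.
For each, compute codeword c = mG in F_2^5, then tally its weight.
  m = 000 → c = 00000, weight = 0.
  m = 100 → c = 01001, weight = 2.
  m = 010 → c = 11010, weight = 3.
  m = 110 → c = 10011, weight = 3.
  m = 001 → c = 10101, weight = 3.
  m = 101 → c = 11100, weight = 3.
  m = 011 → c = 01111, weight = 4.
  m = 111 → c = 00110, weight = 2.
Tally weights:
  weight 0: 1 codewords.
  weight 2: 2 codewords.
  weight 3: 4 codewords.
  weight 4: 1 codewords.
Minimum distance d = smallest w > 0 with A_w > 0 = 2.
Sanity: Σ A_w = 8 = 2^3 = 8 ✓.


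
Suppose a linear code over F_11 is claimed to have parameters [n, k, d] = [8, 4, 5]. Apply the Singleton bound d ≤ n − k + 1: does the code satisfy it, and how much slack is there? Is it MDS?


Singleton RHS = n − k + 1 = 5, slack = 0, bound satisfied, MDS.

Singleton bound: d ≤ n − k + 1.
Here n = 8, k = 4, so n − k + 1 = 5.
Given d = 5, check d ≤ 5: YES.
Slack = (n − k + 1) − d = 0.
The code is MDS (slack = 0).
Description: the claimed parameters are [8, 4, 5]_11; such a code would be MDS (meets Singleton bound).


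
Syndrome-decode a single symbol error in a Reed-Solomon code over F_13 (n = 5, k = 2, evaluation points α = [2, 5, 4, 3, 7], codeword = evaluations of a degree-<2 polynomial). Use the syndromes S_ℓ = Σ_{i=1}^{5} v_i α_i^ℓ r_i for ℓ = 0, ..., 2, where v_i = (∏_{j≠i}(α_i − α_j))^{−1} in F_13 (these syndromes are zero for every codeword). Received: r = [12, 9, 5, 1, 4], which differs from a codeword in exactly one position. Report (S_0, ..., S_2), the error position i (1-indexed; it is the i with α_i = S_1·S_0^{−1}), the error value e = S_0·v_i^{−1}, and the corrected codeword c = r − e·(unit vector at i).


S = (7, 1, 2), error at position 1, error magnitude e = 2, c = [10, 9, 5, 1, 4].

Step 1: column multipliers v_i = (∏_{j≠i}(α_i − α_j))^{−1} mod 13.
  i = 1 (α = 2): (2−5)(2−4)(2−3)(2−7) = (−3)·(−2)·(−1)·(−5) = 30 ≡ 4, so v_1 = 4^{−1} = 10 (mod 13).
  i = 2 (α = 5): (5−2)(5−4)(5−3)(5−7) = 3·1·2·(−2) = −12 ≡ 1, so v_2 = 1^{−1} = 1 (mod 13).
  i = 3 (α = 4): (4−2)(4−5)(4−3)(4−7) = 2·(−1)·1·(−3) = 6 ≡ 6, so v_3 = 6^{−1} = 11 (mod 13).
  i = 4 (α = 3): (3−2)(3−5)(3−4)(3−7) = 1·(−2)·(−1)·(−4) = −8 ≡ 5, so v_4 = 5^{−1} = 8 (mod 13).
  i = 5 (α = 7): (7−2)(7−5)(7−4)(7−3) = 5·2·3·4 = 120 ≡ 3, so v_5 = 3^{−1} = 9 (mod 13).
  v = [10, 1, 11, 8, 9].
Step 2: syndromes of r = [12, 9, 5, 1, 4] (all sums mod 13).
  S_0 = Σ v_i r_i = 10·12 + 1·9 + 11·5 + 8·1 + 9·4 = 228 ≡ 7.
  S_1 = Σ v_i α_i r_i = 10·2·12 + 1·5·9 + 11·4·5 + 8·3·1 + 9·7·4 = 781 ≡ 1.
  α_i^2 mod 13 = [4, 12, 3, 9, 10].
  S_2 = Σ v_i α_i^2 r_i = 10·4·12 + 1·12·9 + 11·3·5 + 8·9·1 + 9·10·4 = 1185 ≡ 2.
  S = (7, 1, 2) ≠ 0, so r is not a codeword (an error is present).
Step 3: locate the error. For a single error e at position i, S_ℓ = v_i·e·α_i^ℓ, so α_err = S_1/S_0.
  S_0^{−1} = 7^{−1} = 2 (mod 13), so α_err = 1·2 = 2 ≡ 2 = α_1. Error position i = 1.
  Consistency check: S_2/S_1 = 2·1 = 2 ≡ 2 = α_err ✓ (single-error assumption holds).
Step 4: error magnitude e = S_0/v_1 = S_0·∏_{j≠1}(α_1 − α_j) = 7·4 = 28 ≡ 2 (mod 13).
Step 5: correct position 1: c_1 = r_1 − e = 12 − 2 ≡ 10 (mod 13). Hence c = [10, 9, 5, 1, 4].
  Check: interpolating c through the α_i gives m(x) = 2 + 4·x (degree < 2) with m(α_i) = c_i for every i, so c is indeed a codeword.


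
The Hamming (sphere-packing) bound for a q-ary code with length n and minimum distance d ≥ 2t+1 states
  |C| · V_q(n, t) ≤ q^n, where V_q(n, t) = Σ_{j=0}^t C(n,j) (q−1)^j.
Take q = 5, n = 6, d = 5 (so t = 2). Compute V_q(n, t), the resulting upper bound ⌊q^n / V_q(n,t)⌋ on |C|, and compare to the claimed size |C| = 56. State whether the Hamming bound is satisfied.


V_q(n, t) = 265, q^n = 15625, Hamming bound = 58, |C| = 56 ≤ bound (satisfied).

Step 1: Compute V_q(n, t) = Σ_{j=0}^2 C(n, j) (q−1)^j.
  j = 0: C(6,0)·(4)^0 = 1·1 = 1.
  j = 1: C(6,1)·(4)^1 = 6·4 = 24.
  j = 2: C(6,2)·(4)^2 = 15·16 = 240.
  V_q(n, t) = 1 + 24 + 240 = 265.
Step 2: q^n = 5^6 = 15625.
Step 3: Hamming bound ⌊q^n / V_q(n,t)⌋ = ⌊15625/265⌋ = 58.
Step 4: Compare |C| = 56 to 58: satisfied.
The claimed |C| lies below the Hamming bound.


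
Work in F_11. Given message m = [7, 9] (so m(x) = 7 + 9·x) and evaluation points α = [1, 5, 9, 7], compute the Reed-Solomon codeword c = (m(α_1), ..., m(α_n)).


c = [5, 8, 0, 4]

Message polynomial: m(x) = 7 + 9·x (mod 11).
For each evaluation point α_i, compute m(α_i) mod 11:
  α_1 = 1: Horner steps 9 → 5, so m(1) = 5.
  α_2 = 5: Horner steps 9 → 8, so m(5) = 8.
  α_3 = 9: Horner steps 9 → 0, so m(9) = 0.
  α_4 = 7: Horner steps 9 → 4, so m(7) = 4.
Codeword c = [5, 8, 0, 4] ∈ F_11^4.


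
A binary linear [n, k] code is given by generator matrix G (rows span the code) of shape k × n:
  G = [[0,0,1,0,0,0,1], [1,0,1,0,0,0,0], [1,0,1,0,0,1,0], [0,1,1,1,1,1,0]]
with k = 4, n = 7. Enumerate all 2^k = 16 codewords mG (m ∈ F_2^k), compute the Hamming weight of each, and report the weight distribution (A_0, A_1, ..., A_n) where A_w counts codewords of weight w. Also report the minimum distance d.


Weight distribution: A_0 = 1, A_1 = 1, A_2 = 3, A_3 = 3, A_4 = 3, A_5 = 3, A_6 = 1, A_7 = 1. Minimum distance d = 1.

Enumerate all 2^4 = 16 messages m ∈ F_2^4.
For each, compute codeword c = mG in F_2^7, then tally its weight.
  m = 0000 → c = 0000000, weight = 0.
  m = 1000 → c = 0010001, weight = 2.
  m = 0100 → c = 1010000, weight = 2.
  m = 1100 → c = 1000001, weight = 2.
  m = 0010 → c = 1010010, weight = 3.
  m = 1010 → c = 1000011, weight = 3.
  m = 0110 → c = 0000010, weight = 1.
  m = 1110 → c = 0010011, weight = 3.
  m = 0001 → c = 0111110, weight = 5.
  m = 1001 → c = 0101111, weight = 5.
  m = 0101 → c = 1101110, weight = 5.
  m = 1101 → c = 1111111, weight = 7.
  m = 0011 → c = 1101100, weight = 4.
  m = 1011 → c = 1111101, weight = 6.
  m = 0111 → c = 0111100, weight = 4.
  m = 1111 → c = 0101101, weight = 4.
Tally weights:
  weight 0: 1 codewords.
  weight 1: 1 codewords.
  weight 2: 3 codewords.
  weight 3: 3 codewords.
  weight 4: 3 codewords.
  weight 5: 3 codewords.
  weight 6: 1 codewords.
  weight 7: 1 codewords.
Minimum distance d = smallest w > 0 with A_w > 0 = 1.
Sanity: Σ A_w = 16 = 2^4 = 16 ✓.


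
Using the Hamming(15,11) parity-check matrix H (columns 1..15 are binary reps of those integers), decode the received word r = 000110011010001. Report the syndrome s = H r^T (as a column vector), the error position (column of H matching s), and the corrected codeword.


s = (0, 1, 0, 0)^T, error position = 4, corrected codeword c = 000010011010001

Compute s = H r^T mod 2 one row at a time:
  s_1 = 1 + 1 + 0 + 1 + 0 + 0 + 0 + 1 = 4 ≡ 0 (mod 2).
  s_2 = 1 + 1 + 0 + 0 + 0 + 0 + 0 + 1 = 3 ≡ 1 (mod 2).
  s_3 = 0 + 0 + 0 + 0 + 0 + 1 + 0 + 1 = 2 ≡ 0 (mod 2).
  s_4 = 0 + 0 + 1 + 0 + 1 + 1 + 0 + 1 = 4 ≡ 0 (mod 2).
s = (0, 1, 0, 0)^T — this equals column 4 of H (binary 0100), so error is at position 4.
Correct: flip bit 4 of r = 000110011010001 to get c = 000010011010001.


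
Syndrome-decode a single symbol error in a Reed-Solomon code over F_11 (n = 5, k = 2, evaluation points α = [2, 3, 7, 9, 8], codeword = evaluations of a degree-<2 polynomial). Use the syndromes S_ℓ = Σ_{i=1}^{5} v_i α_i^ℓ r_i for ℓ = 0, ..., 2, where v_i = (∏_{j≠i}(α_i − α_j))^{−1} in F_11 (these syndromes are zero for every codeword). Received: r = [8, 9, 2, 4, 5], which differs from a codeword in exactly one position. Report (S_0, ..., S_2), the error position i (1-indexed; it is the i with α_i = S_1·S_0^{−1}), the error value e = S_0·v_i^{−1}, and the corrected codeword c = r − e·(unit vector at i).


S = (8, 9, 6), error at position 5, error magnitude e = 2, c = [8, 9, 2, 4, 3].

Step 1: column multipliers v_i = (∏_{j≠i}(α_i − α_j))^{−1} mod 11.
  i = 1 (α = 2): (2−3)(2−7)(2−9)(2−8) = (−1)·(−5)·(−7)·(−6) = 210 ≡ 1, so v_1 = 1^{−1} = 1 (mod 11).
  i = 2 (α = 3): (3−2)(3−7)(3−9)(3−8) = 1·(−4)·(−6)·(−5) = −120 ≡ 1, so v_2 = 1^{−1} = 1 (mod 11).
  i = 3 (α = 7): (7−2)(7−3)(7−9)(7−8) = 5·4·(−2)·(−1) = 40 ≡ 7, so v_3 = 7^{−1} = 8 (mod 11).
  i = 4 (α = 9): (9−2)(9−3)(9−7)(9−8) = 7·6·2·1 = 84 ≡ 7, so v_4 = 7^{−1} = 8 (mod 11).
  i = 5 (α = 8): (8−2)(8−3)(8−7)(8−9) = 6·5·1·(−1) = −30 ≡ 3, so v_5 = 3^{−1} = 4 (mod 11).
  v = [1, 1, 8, 8, 4].
Step 2: syndromes of r = [8, 9, 2, 4, 5] (all sums mod 11).
  S_0 = Σ v_i r_i = 1·8 + 1·9 + 8·2 + 8·4 + 4·5 = 85 ≡ 8.
  S_1 = Σ v_i α_i r_i = 1·2·8 + 1·3·9 + 8·7·2 + 8·9·4 + 4·8·5 = 603 ≡ 9.
  α_i^2 mod 11 = [4, 9, 5, 4, 9].
  S_2 = Σ v_i α_i^2 r_i = 1·4·8 + 1·9·9 + 8·5·2 + 8·4·4 + 4·9·5 = 501 ≡ 6.
  S = (8, 9, 6) ≠ 0, so r is not a codeword (an error is present).
Step 3: locate the error. For a single error e at position i, S_ℓ = v_i·e·α_i^ℓ, so α_err = S_1/S_0.
  S_0^{−1} = 8^{−1} = 7 (mod 11), so α_err = 9·7 = 63 ≡ 8 = α_5. Error position i = 5.
  Consistency check: S_2/S_1 = 6·5 = 30 ≡ 8 = α_err ✓ (single-error assumption holds).
Step 4: error magnitude e = S_0/v_5 = S_0·∏_{j≠5}(α_5 − α_j) = 8·3 = 24 ≡ 2 (mod 11).
Step 5: correct position 5: c_5 = r_5 − e = 5 − 2 ≡ 3 (mod 11). Hence c = [8, 9, 2, 4, 3].
  Check: interpolating c through the α_i gives m(x) = 6 + 1·x (degree < 2) with m(α_i) = c_i for every i, so c is indeed a codeword.


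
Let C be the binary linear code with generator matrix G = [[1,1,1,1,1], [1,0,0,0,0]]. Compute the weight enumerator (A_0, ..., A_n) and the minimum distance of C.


Weight distribution: A_0 = 1, A_1 = 1, A_4 = 1, A_5 = 1. Minimum distance d = 1.

Enumerate all 2^2 = 4 messages m ∈ F_2^2.
For each, compute codeword c = mG in F_2^5, then tally its weight.
  m = 00 → c = 00000, weight = 0.
  m = 10 → c = 11111, weight = 5.
  m = 01 → c = 10000, weight = 1.
  m = 11 → c = 01111, weight = 4.
Tally weights:
  weight 0: 1 codewords.
  weight 1: 1 codewords.
  weight 4: 1 codewords.
  weight 5: 1 codewords.
Minimum distance d = smallest w > 0 with A_w > 0 = 1.
Sanity: Σ A_w = 4 = 2^2 = 4 ✓.


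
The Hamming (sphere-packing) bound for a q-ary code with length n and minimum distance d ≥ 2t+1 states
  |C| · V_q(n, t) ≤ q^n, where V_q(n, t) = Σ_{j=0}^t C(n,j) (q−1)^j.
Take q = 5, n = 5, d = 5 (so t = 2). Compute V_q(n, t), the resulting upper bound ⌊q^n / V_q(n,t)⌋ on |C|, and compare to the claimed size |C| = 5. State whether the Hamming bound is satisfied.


V_q(n, t) = 181, q^n = 3125, Hamming bound = 17, |C| = 5 ≤ bound (satisfied).

Step 1: Compute V_q(n, t) = Σ_{j=0}^2 C(n, j) (q−1)^j.
  j = 0: C(5,0)·(4)^0 = 1·1 = 1.
  j = 1: C(5,1)·(4)^1 = 5·4 = 20.
  j = 2: C(5,2)·(4)^2 = 10·16 = 160.
  V_q(n, t) = 1 + 20 + 160 = 181.
Step 2: q^n = 5^5 = 3125.
Step 3: Hamming bound ⌊q^n / V_q(n,t)⌋ = ⌊3125/181⌋ = 17.
Step 4: Compare |C| = 5 to 17: satisfied.
The claimed |C| lies below the Hamming bound.


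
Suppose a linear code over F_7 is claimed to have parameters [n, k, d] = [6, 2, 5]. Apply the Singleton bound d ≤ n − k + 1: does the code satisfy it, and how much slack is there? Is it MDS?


Singleton RHS = n − k + 1 = 5, slack = 0, bound satisfied, MDS.

Singleton bound: d ≤ n − k + 1.
Here n = 6, k = 2, so n − k + 1 = 5.
Given d = 5, check d ≤ 5: YES.
Slack = (n − k + 1) − d = 0.
The code is MDS (slack = 0).
Description: the claimed parameters are [6, 2, 5]_7; such a code would be MDS (meets Singleton bound).


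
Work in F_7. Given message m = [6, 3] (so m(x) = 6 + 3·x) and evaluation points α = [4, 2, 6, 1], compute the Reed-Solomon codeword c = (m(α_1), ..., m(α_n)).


c = [4, 5, 3, 2]

Message polynomial: m(x) = 6 + 3·x (mod 7).
For each evaluation point α_i, compute m(α_i) mod 7:
  α_1 = 4: Horner steps 3 → 4, so m(4) = 4.
  α_2 = 2: Horner steps 3 → 5, so m(2) = 5.
  α_3 = 6: Horner steps 3 → 3, so m(6) = 3.
  α_4 = 1: Horner steps 3 → 2, so m(1) = 2.
Codeword c = [4, 5, 3, 2] ∈ F_7^4.


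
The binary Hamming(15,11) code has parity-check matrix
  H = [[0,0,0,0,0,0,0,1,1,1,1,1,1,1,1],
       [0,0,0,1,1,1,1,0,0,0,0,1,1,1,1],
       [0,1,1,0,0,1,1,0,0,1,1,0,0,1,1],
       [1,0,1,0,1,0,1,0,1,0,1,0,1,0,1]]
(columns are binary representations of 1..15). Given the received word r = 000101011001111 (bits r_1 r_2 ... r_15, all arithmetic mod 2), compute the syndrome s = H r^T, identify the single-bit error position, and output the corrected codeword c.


s = (0, 0, 1, 1)^T, error position = 3, corrected codeword c = 001101011001111

Compute s = H r^T mod 2 one row at a time:
  s_1 = 1 + 1 + 0 + 0 + 1 + 1 + 1 + 1 = 6 ≡ 0 (mod 2).
  s_2 = 1 + 0 + 1 + 0 + 1 + 1 + 1 + 1 = 6 ≡ 0 (mod 2).
  s_3 = 0 + 0 + 1 + 0 + 0 + 0 + 1 + 1 = 3 ≡ 1 (mod 2).
  s_4 = 0 + 0 + 0 + 0 + 1 + 0 + 1 + 1 = 3 ≡ 1 (mod 2).
s = (0, 0, 1, 1)^T — this equals column 3 of H (binary 0011), so error is at position 3.
Correct: flip bit 3 of r = 000101011001111 to get c = 001101011001111.


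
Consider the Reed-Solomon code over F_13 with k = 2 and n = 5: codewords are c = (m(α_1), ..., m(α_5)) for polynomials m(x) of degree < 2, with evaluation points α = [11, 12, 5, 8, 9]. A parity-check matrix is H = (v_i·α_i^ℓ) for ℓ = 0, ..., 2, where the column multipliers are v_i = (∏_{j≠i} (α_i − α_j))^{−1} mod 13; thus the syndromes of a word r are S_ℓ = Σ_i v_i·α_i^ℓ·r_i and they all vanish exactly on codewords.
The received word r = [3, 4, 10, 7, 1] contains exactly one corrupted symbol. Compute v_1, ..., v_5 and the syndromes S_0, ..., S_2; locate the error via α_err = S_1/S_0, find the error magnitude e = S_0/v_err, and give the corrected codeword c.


S = (11, 10, 2), error at position 4, error magnitude e = 7, c = [3, 4, 10, 0, 1].

Step 1: column multipliers v_i = (∏_{j≠i}(α_i − α_j))^{−1} mod 13.
  i = 1 (α = 11): (11−12)(11−5)(11−8)(11−9) = (−1)·6·3·2 = −36 ≡ 3, so v_1 = 3^{−1} = 9 (mod 13).
  i = 2 (α = 12): (12−11)(12−5)(12−8)(12−9) = 1·7·4·3 = 84 ≡ 6, so v_2 = 6^{−1} = 11 (mod 13).
  i = 3 (α = 5): (5−11)(5−12)(5−8)(5−9) = (−6)·(−7)·(−3)·(−4) = 504 ≡ 10, so v_3 = 10^{−1} = 4 (mod 13).
  i = 4 (α = 8): (8−11)(8−12)(8−5)(8−9) = (−3)·(−4)·3·(−1) = −36 ≡ 3, so v_4 = 3^{−1} = 9 (mod 13).
  i = 5 (α = 9): (9−11)(9−12)(9−5)(9−8) = (−2)·(−3)·4·1 = 24 ≡ 11, so v_5 = 11^{−1} = 6 (mod 13).
  v = [9, 11, 4, 9, 6].
Step 2: syndromes of r = [3, 4, 10, 7, 1] (all sums mod 13).
  S_0 = Σ v_i r_i = 9·3 + 11·4 + 4·10 + 9·7 + 6·1 = 180 ≡ 11.
  S_1 = Σ v_i α_i r_i = 9·11·3 + 11·12·4 + 4·5·10 + 9·8·7 + 6·9·1 = 1583 ≡ 10.
  α_i^2 mod 13 = [4, 1, 12, 12, 3].
  S_2 = Σ v_i α_i^2 r_i = 9·4·3 + 11·1·4 + 4·12·10 + 9·12·7 + 6·3·1 = 1406 ≡ 2.
  S = (11, 10, 2) ≠ 0, so r is not a codeword (an error is present).
Step 3: locate the error. For a single error e at position i, S_ℓ = v_i·e·α_i^ℓ, so α_err = S_1/S_0.
  S_0^{−1} = 11^{−1} = 6 (mod 13), so α_err = 10·6 = 60 ≡ 8 = α_4. Error position i = 4.
  Consistency check: S_2/S_1 = 2·4 = 8 ≡ 8 = α_err ✓ (single-error assumption holds).
Step 4: error magnitude e = S_0/v_4 = S_0·∏_{j≠4}(α_4 − α_j) = 11·3 = 33 ≡ 7 (mod 13).
Step 5: correct position 4: c_4 = r_4 − e = 7 − 7 ≡ 0 (mod 13). Hence c = [3, 4, 10, 0, 1].
  Check: interpolating c through the α_i gives m(x) = 5 + 1·x (degree < 2) with m(α_i) = c_i for every i, so c is indeed a codeword.


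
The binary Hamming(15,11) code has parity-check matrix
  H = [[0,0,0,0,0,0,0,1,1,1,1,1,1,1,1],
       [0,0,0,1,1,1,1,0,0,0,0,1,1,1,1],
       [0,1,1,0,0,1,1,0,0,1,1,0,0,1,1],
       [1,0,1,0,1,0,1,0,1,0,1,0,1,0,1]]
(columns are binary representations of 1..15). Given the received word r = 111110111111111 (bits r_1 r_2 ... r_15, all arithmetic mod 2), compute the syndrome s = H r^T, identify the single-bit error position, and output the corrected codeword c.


s = (0, 1, 1, 0)^T, error position = 6, corrected codeword c = 111111111111111

Compute s = H r^T mod 2 one row at a time:
  s_1 = 1 + 1 + 1 + 1 + 1 + 1 + 1 + 1 = 8 ≡ 0 (mod 2).
  s_2 = 1 + 1 + 0 + 1 + 1 + 1 + 1 + 1 = 7 ≡ 1 (mod 2).
  s_3 = 1 + 1 + 0 + 1 + 1 + 1 + 1 + 1 = 7 ≡ 1 (mod 2).
  s_4 = 1 + 1 + 1 + 1 + 1 + 1 + 1 + 1 = 8 ≡ 0 (mod 2).
s = (0, 1, 1, 0)^T — this equals column 6 of H (binary 0110), so error is at position 6.
Correct: flip bit 6 of r = 111110111111111 to get c = 111111111111111.


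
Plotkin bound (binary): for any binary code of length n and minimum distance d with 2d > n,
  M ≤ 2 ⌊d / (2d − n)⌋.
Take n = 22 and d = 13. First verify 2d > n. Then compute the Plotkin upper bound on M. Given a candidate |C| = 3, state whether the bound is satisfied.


Plotkin bound M ≤ 6; given |C| = 3 ≤ bound (satisfied).

Check applicability: 2d = 26, n = 22.
2d − n = 4 > 0, so Plotkin applies.
Compute d/(2d−n) = 13/4 ≈ 3.2500.
⌊d/(2d−n)⌋ = 3.
Plotkin bound: M ≤ 2·3 = 6.
Given |C| = 3, check: satisfied.
This |C| is below the Plotkin bound.


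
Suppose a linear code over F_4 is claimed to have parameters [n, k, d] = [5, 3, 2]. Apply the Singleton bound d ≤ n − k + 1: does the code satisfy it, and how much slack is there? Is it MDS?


Singleton RHS = n − k + 1 = 3, slack = 1, bound satisfied, not MDS.

Singleton bound: d ≤ n − k + 1.
Here n = 5, k = 3, so n − k + 1 = 3.
Given d = 2, check d ≤ 3: YES.
Slack = (n − k + 1) − d = 1.
The code is NOT MDS (slack = 1 > 0).
Description: the claimed parameters are [5, 3, 2]_4; such a code would be non-MDS.


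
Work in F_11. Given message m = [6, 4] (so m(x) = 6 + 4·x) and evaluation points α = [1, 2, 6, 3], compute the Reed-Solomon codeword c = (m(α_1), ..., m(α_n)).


c = [10, 3, 8, 7]

Message polynomial: m(x) = 6 + 4·x (mod 11).
For each evaluation point α_i, compute m(α_i) mod 11:
  α_1 = 1: Horner steps 4 → 10, so m(1) = 10.
  α_2 = 2: Horner steps 4 → 3, so m(2) = 3.
  α_3 = 6: Horner steps 4 → 8, so m(6) = 8.
  α_4 = 3: Horner steps 4 → 7, so m(3) = 7.
Codeword c = [10, 3, 8, 7] ∈ F_11^4.


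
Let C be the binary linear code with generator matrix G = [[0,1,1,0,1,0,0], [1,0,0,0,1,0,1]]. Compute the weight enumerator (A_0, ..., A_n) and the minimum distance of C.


Weight distribution: A_0 = 1, A_3 = 2, A_4 = 1. Minimum distance d = 3.

Enumerate all 2^2 = 4 messages m ∈ F_2^2.
For each, compute codeword c = mG in F_2^7, then tally its weight.
  m = 00 → c = 0000000, weight = 0.
  m = 10 → c = 0110100, weight = 3.
  m = 01 → c = 1000101, weight = 3.
  m = 11 → c = 1110001, weight = 4.
Tally weights:
  weight 0: 1 codewords.
  weight 3: 2 codewords.
  weight 4: 1 codewords.
Minimum distance d = smallest w > 0 with A_w > 0 = 3.
Sanity: Σ A_w = 4 = 2^2 = 4 ✓.


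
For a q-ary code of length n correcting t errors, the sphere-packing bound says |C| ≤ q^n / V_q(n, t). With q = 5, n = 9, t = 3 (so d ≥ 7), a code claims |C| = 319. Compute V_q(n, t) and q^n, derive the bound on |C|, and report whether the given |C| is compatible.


V_q(n, t) = 5989, q^n = 1953125, Hamming bound = 326, |C| = 319 ≤ bound (satisfied).

Step 1: Compute V_q(n, t) = Σ_{j=0}^3 C(n, j) (q−1)^j.
  j = 0: C(9,0)·(4)^0 = 1·1 = 1.
  j = 1: C(9,1)·(4)^1 = 9·4 = 36.
  j = 2: C(9,2)·(4)^2 = 36·16 = 576.
  j = 3: C(9,3)·(4)^3 = 84·64 = 5376.
  V_q(n, t) = 1 + 36 + 576 + 5376 = 5989.
Step 2: q^n = 5^9 = 1953125.
Step 3: Hamming bound ⌊q^n / V_q(n,t)⌋ = ⌊1953125/5989⌋ = 326.
Step 4: Compare |C| = 319 to 326: satisfied.
The claimed |C| lies below the Hamming bound.


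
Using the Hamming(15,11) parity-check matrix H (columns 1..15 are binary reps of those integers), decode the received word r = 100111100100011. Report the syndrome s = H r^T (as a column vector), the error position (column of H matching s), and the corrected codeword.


s = (1, 0, 1, 0)^T, error position = 10, corrected codeword c = 100111100000011

Compute s = H r^T mod 2 one row at a time:
  s_1 = 0 + 0 + 1 + 0 + 0 + 0 + 1 + 1 = 3 ≡ 1 (mod 2).
  s_2 = 1 + 1 + 1 + 1 + 0 + 0 + 1 + 1 = 6 ≡ 0 (mod 2).
  s_3 = 0 + 0 + 1 + 1 + 1 + 0 + 1 + 1 = 5 ≡ 1 (mod 2).
  s_4 = 1 + 0 + 1 + 1 + 0 + 0 + 0 + 1 = 4 ≡ 0 (mod 2).
s = (1, 0, 1, 0)^T — this equals column 10 of H (binary 1010), so error is at position 10.
Correct: flip bit 10 of r = 100111100100011 to get c = 100111100000011.


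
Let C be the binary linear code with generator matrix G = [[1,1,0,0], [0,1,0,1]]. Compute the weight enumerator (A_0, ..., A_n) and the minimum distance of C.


Weight distribution: A_0 = 1, A_2 = 3. Minimum distance d = 2.

Enumerate all 2^2 = 4 messages m ∈ F_2^2.
For each, compute codeword c = mG in F_2^4, then tally its weight.
  m = 00 → c = 0000, weight = 0.
  m = 10 → c = 1100, weight = 2.
  m = 01 → c = 0101, weight = 2.
  m = 11 → c = 1001, weight = 2.
Tally weights:
  weight 0: 1 codewords.
  weight 2: 3 codewords.
Minimum distance d = smallest w > 0 with A_w > 0 = 2.
Sanity: Σ A_w = 4 = 2^2 = 4 ✓.


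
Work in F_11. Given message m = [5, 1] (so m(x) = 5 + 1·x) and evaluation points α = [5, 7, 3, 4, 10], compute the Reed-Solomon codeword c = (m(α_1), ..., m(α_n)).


c = [10, 1, 8, 9, 4]

Message polynomial: m(x) = 5 + 1·x (mod 11).
For each evaluation point α_i, compute m(α_i) mod 11:
  α_1 = 5: Horner steps 1 → 10, so m(5) = 10.
  α_2 = 7: Horner steps 1 → 1, so m(7) = 1.
  α_3 = 3: Horner steps 1 → 8, so m(3) = 8.
  α_4 = 4: Horner steps 1 → 9, so m(4) = 9.
  α_5 = 10: Horner steps 1 → 4, so m(10) = 4.
Codeword c = [10, 1, 8, 9, 4] ∈ F_11^5.


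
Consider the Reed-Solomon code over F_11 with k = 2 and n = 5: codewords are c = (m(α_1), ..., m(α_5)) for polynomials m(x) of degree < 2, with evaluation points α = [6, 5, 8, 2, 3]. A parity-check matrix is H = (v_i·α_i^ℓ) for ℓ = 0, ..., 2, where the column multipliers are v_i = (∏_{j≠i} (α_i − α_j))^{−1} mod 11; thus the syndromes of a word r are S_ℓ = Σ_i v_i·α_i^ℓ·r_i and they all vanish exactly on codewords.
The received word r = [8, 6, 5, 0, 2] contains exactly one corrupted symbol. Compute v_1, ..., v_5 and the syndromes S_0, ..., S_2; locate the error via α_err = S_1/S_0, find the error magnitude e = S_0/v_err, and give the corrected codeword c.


S = (1, 8, 9), error at position 3, error magnitude e = 4, c = [8, 6, 1, 0, 2].

Step 1: column multipliers v_i = (∏_{j≠i}(α_i − α_j))^{−1} mod 11.
  i = 1 (α = 6): (6−5)(6−8)(6−2)(6−3) = 1·(−2)·4·3 = −24 ≡ 9, so v_1 = 9^{−1} = 5 (mod 11).
  i = 2 (α = 5): (5−6)(5−8)(5−2)(5−3) = (−1)·(−3)·3·2 = 18 ≡ 7, so v_2 = 7^{−1} = 8 (mod 11).
  i = 3 (α = 8): (8−6)(8−5)(8−2)(8−3) = 2·3·6·5 = 180 ≡ 4, so v_3 = 4^{−1} = 3 (mod 11).
  i = 4 (α = 2): (2−6)(2−5)(2−8)(2−3) = (−4)·(−3)·(−6)·(−1) = 72 ≡ 6, so v_4 = 6^{−1} = 2 (mod 11).
  i = 5 (α = 3): (3−6)(3−5)(3−8)(3−2) = (−3)·(−2)·(−5)·1 = −30 ≡ 3, so v_5 = 3^{−1} = 4 (mod 11).
  v = [5, 8, 3, 2, 4].
Step 2: syndromes of r = [8, 6, 5, 0, 2] (all sums mod 11).
  S_0 = Σ v_i r_i = 5·8 + 8·6 + 3·5 + 2·0 + 4·2 = 111 ≡ 1.
  S_1 = Σ v_i α_i r_i = 5·6·8 + 8·5·6 + 3·8·5 + 2·2·0 + 4·3·2 = 624 ≡ 8.
  α_i^2 mod 11 = [3, 3, 9, 4, 9].
  S_2 = Σ v_i α_i^2 r_i = 5·3·8 + 8·3·6 + 3·9·5 + 2·4·0 + 4·9·2 = 471 ≡ 9.
  S = (1, 8, 9) ≠ 0, so r is not a codeword (an error is present).
Step 3: locate the error. For a single error e at position i, S_ℓ = v_i·e·α_i^ℓ, so α_err = S_1/S_0.
  S_0^{−1} = 1^{−1} = 1 (mod 11), so α_err = 8·1 = 8 ≡ 8 = α_3. Error position i = 3.
  Consistency check: S_2/S_1 = 9·7 = 63 ≡ 8 = α_err ✓ (single-error assumption holds).
Step 4: error magnitude e = S_0/v_3 = S_0·∏_{j≠3}(α_3 − α_j) = 1·4 = 4 ≡ 4 (mod 11).
Step 5: correct position 3: c_3 = r_3 − e = 5 − 4 ≡ 1 (mod 11). Hence c = [8, 6, 1, 0, 2].
  Check: interpolating c through the α_i gives m(x) = 7 + 2·x (degree < 2) with m(α_i) = c_i for every i, so c is indeed a codeword.


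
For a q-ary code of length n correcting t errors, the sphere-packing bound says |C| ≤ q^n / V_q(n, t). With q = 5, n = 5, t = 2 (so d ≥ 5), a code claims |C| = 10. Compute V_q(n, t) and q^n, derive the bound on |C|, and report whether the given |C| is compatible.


V_q(n, t) = 181, q^n = 3125, Hamming bound = 17, |C| = 10 ≤ bound (satisfied).

Step 1: Compute V_q(n, t) = Σ_{j=0}^2 C(n, j) (q−1)^j.
  j = 0: C(5,0)·(4)^0 = 1·1 = 1.
  j = 1: C(5,1)·(4)^1 = 5·4 = 20.
  j = 2: C(5,2)·(4)^2 = 10·16 = 160.
  V_q(n, t) = 1 + 20 + 160 = 181.
Step 2: q^n = 5^5 = 3125.
Step 3: Hamming bound ⌊q^n / V_q(n,t)⌋ = ⌊3125/181⌋ = 17.
Step 4: Compare |C| = 10 to 17: satisfied.
The claimed |C| lies below the Hamming bound.


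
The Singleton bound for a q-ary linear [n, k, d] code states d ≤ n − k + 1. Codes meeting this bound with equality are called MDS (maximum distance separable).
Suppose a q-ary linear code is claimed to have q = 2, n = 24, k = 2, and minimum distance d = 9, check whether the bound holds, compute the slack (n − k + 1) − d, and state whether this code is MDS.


Singleton RHS = n − k + 1 = 23, slack = 14, bound satisfied, not MDS.

Singleton bound: d ≤ n − k + 1.
Here n = 24, k = 2, so n − k + 1 = 23.
Given d = 9, check d ≤ 23: YES.
Slack = (n − k + 1) − d = 14.
The code is NOT MDS (slack = 14 > 0).
Description: the claimed parameters are [24, 2, 9]_2; such a code would be non-MDS.


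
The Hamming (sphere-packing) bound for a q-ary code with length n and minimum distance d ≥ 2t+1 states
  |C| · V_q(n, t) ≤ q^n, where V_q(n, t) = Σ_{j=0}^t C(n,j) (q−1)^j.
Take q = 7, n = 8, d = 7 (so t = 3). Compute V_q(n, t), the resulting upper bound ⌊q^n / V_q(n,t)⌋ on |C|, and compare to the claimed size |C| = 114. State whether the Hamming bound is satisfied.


V_q(n, t) = 13153, q^n = 5764801, Hamming bound = 438, |C| = 114 ≤ bound (satisfied).

Step 1: Compute V_q(n, t) = Σ_{j=0}^3 C(n, j) (q−1)^j.
  j = 0: C(8,0)·(6)^0 = 1·1 = 1.
  j = 1: C(8,1)·(6)^1 = 8·6 = 48.
  j = 2: C(8,2)·(6)^2 = 28·36 = 1008.
  j = 3: C(8,3)·(6)^3 = 56·216 = 12096.
  V_q(n, t) = 1 + 48 + 1008 + 12096 = 13153.
Step 2: q^n = 7^8 = 5764801.
Step 3: Hamming bound ⌊q^n / V_q(n,t)⌋ = ⌊5764801/13153⌋ = 438.
Step 4: Compare |C| = 114 to 438: satisfied.
The claimed |C| lies below the Hamming bound.
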